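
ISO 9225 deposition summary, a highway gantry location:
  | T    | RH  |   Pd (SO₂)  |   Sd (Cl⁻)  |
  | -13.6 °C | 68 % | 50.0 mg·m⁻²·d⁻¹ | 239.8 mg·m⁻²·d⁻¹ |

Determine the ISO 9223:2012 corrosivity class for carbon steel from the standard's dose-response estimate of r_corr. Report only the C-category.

C2

carbon steel: T≤10 °C ⇒ hinge +0.150·(-13.6−10) = -3.5400
  SO₂ term: 1.77·50.0^0.52·exp(0.02·68-3.5400) = 1.53
  Cl⁻ term: 0.102·239.8^0.62·exp(0.033·68+0.04·-13.6) = 16.69
  r_corr = 1.53 + 16.69 = 18.22 μm/a
ISO 9223 Table 2 (carbon steel): 1.3 < 18.2 ≤ 25 μm/a ⇒ C2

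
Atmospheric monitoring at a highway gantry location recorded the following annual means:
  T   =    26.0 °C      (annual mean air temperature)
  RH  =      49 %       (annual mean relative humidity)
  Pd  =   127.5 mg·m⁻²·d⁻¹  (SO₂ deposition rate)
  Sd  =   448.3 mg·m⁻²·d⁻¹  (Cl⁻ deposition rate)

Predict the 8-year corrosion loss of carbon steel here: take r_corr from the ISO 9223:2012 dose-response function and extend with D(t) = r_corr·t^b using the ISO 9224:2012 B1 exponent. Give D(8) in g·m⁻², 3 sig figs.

carbon steel: f(T) = -0.054·(T−10) [T>10 °C] = -0.8640
  sulphur-dioxide contribution → 24.73 μm/a
  chloride contribution → 64.05 μm/a
  total first-year rate 88.78 μm/a
Long-term exponent b (ISO 9224 Table 2, B1) = 0.523
  D(8) = 88.78 × 8^0.523 = 88.78 × 2.967 = 263.4 μm
  Mass loss = 263.4 μm × 7.85 g/cm³ = 2068 g·m⁻²

D(8) = 2.07e+03 g·m⁻²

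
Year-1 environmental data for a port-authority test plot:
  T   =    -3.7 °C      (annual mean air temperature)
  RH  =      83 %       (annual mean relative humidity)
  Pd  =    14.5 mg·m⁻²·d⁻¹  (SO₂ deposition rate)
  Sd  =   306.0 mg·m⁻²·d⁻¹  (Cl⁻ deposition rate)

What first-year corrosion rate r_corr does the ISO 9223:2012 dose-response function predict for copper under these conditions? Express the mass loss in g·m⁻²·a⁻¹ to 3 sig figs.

r_corr = 9.40 g·m⁻²·a⁻¹

copper: T≤10 °C ⇒ hinge +0.126·(-3.7−10) = -1.7262
  sulphur-dioxide contribution → 0.2531 μm/a
  chloride contribution → 0.7958 μm/a
  ⇒ r_corr(copper) = 1.049 μm/a
Convert to mass loss: 1.049 μm/a × 8.96 g/cm³ = 9.398 g·m⁻²·a⁻¹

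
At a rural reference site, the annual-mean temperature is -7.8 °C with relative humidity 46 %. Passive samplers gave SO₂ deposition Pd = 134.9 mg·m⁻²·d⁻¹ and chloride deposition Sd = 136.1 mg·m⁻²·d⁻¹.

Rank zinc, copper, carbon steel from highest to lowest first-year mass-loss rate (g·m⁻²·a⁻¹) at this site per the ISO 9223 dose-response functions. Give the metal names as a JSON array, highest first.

["carbon steel", "zinc", "copper"]

zinc: T≤10 °C ⇒ hinge +0.038·(-7.8−10) = -0.6764
  sulphur-dioxide contribution → 0.471 μm/a
  chloride contribution → 0.2144 μm/a
  total first-year rate 0.6854 μm/a
  mass loss = 0.6854 μm/a × 7.14 g/cm³ = 4.894 g·m⁻²·a⁻¹
copper: f(T) = +0.126·(T−10) [T≤10 °C] = -2.2428
  sulphur-dioxide contribution → 0.03039 μm/a
  chloride contribution → 0.1381 μm/a
  total first-year rate 0.1684 μm/a
  mass loss = 0.1684 μm/a × 8.96 g/cm³ = 1.509 g·m⁻²·a⁻¹
carbon steel: temperature factor f = +0.150·(-17.8) = -2.6700
  sulphur-dioxide contribution → 3.941 μm/a
  chloride contribution → 7.167 μm/a
  ⇒ r_corr(carbon steel) = 11.11 μm/a
  mass loss = 11.11 μm/a × 7.85 g/cm³ = 87.2 g·m⁻²·a⁻¹
Ordering by g·m⁻²·a⁻¹: carbon steel (87.2) > zinc (4.89) > copper (1.51)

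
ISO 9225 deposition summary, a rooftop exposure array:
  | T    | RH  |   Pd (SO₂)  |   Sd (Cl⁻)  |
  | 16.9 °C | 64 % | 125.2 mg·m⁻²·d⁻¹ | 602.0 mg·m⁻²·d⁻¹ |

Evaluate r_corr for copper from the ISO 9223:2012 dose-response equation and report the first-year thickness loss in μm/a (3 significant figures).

copper: temperature factor f = -0.080·(6.9) = -0.5520
  Pd branch = 0.0053·Pd^0.26·e^(0.059·RH+f) = 0.4675 μm/a
  Sd branch = 0.01025·Sd^0.27·e^(0.036·RH+0.049·T) = 1.323 μm/a
  r_corr = 0.4675 + 1.323 = 1.79 μm/a

r_corr = 1.79 μm/a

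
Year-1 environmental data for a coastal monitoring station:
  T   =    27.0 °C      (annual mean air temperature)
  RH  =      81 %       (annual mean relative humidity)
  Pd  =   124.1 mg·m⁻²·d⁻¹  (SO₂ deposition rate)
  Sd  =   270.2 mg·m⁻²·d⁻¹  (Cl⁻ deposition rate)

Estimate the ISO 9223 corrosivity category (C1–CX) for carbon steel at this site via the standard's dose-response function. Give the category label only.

C5

carbon steel: temperature factor f = -0.054·(17.0) = -0.9180
  SO₂ term: 1.77·124.1^0.52·exp(0.02·81-0.9180) = 43.81
  Sd branch = 0.102·Sd^0.62·e^(0.033·RH+0.04·T) = 140 μm/a
  sum: 43.81 + 140 → r_corr = 183.8 μm/a
ISO 9223 Table 2 (carbon steel): 80 < 184 ≤ 200 μm/a ⇒ C5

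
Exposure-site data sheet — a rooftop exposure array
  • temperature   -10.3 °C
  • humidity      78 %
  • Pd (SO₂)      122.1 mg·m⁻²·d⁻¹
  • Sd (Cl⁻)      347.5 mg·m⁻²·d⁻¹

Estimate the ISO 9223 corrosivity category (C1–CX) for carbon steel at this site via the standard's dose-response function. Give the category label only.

carbon steel: T≤10 °C ⇒ hinge +0.150·(-10.3−10) = -3.0450
  SO₂ term: 1.77·122.1^0.52·exp(0.02·78-3.0450) = 4.877
  Cl⁻ term: 0.102·347.5^0.62·exp(0.033·78+0.04·-10.3) = 33.34
  r_corr = 4.877 + 33.34 = 38.21 μm/a
ISO 9223 Table 2 (carbon steel): 25 < 38.2 ≤ 50 μm/a ⇒ C3

C3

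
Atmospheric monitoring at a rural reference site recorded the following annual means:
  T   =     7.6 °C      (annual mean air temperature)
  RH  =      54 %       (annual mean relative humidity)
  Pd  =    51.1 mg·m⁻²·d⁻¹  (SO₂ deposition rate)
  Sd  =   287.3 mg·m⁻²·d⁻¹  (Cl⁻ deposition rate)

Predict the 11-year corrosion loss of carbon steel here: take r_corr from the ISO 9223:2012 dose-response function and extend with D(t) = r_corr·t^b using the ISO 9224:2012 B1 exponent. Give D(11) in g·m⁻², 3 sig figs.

D(11) = 1.53e+03 g·m⁻²

carbon steel: T≤10 °C ⇒ hinge +0.150·(7.6−10) = -0.3600
  SO₂ term: 1.77·51.1^0.52·exp(0.02·54-0.3600) = 28.12
  Sd branch = 0.102·Sd^0.62·e^(0.033·RH+0.04·T) = 27.46 μm/a
  sum: 28.12 + 27.46 → r_corr = 55.58 μm/a
ISO 9224: D(t) = r_corr · t^b with b = 0.523 (carbon steel, B1)
  D(11) = 55.58 × 11^0.523 = 55.58 × 3.505 = 194.8 μm
  Mass loss = 194.8 μm × 7.85 g/cm³ = 1529 g·m⁻²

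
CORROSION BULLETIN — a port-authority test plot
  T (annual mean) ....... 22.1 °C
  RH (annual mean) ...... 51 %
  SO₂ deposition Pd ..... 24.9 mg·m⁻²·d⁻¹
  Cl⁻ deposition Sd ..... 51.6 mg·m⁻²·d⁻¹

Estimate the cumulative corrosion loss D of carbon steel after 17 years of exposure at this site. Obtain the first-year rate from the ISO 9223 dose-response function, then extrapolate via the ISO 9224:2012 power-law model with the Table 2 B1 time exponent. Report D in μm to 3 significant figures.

D(17) = 127 μm

carbon steel: f(T) = -0.054·(T−10) [T>10 °C] = -0.6534
  SO₂ term: 1.77·24.9^0.52·exp(0.02·51-0.6534) = 13.59
  Sd branch = 0.102·Sd^0.62·e^(0.033·RH+0.04·T) = 15.32 μm/a
  r_corr = 13.59 + 15.32 = 28.91 μm/a
ISO 9224: D(t) = r_corr · t^b with b = 0.523 (carbon steel, B1)
  D(17) = 28.91 × 17^0.523 = 28.91 × 4.401 = 127.2 μm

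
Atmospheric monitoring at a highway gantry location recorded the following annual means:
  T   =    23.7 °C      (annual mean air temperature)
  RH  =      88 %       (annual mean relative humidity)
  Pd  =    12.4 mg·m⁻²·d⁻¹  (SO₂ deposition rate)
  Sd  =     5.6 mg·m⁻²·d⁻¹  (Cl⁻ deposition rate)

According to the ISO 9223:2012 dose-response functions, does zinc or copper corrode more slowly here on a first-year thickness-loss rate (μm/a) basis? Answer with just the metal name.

zinc

zinc: temperature factor f = -0.071·(13.7) = -0.9727
  Pd branch = 0.0129·Pd^0.44·e^(0.046·RH+f) = 0.8458 μm/a
  Cl⁻ term: 0.0175·5.6^0.57·exp(0.008·88+0.085·23.7) = 0.7082
  r_corr = 0.8458 + 0.7082 = 1.554 μm/a
copper: f(T) = -0.080·(T−10) [T>10 °C] = -1.0960
  Pd branch = 0.0053·Pd^0.26·e^(0.059·RH+f) = 0.613 μm/a
  Sd branch = 0.01025·Sd^0.27·e^(0.036·RH+0.049·T) = 1.239 μm/a
  sum: 0.613 + 1.239 → r_corr = 1.852 μm/a
Ordering by μm/a: copper (1.85) > zinc (1.55)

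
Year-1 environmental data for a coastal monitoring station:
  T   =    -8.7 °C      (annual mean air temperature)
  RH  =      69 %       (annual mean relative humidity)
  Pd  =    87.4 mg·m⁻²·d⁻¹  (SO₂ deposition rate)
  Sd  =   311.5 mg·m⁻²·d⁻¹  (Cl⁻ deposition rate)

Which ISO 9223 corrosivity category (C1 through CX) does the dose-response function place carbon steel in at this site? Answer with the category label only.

C3

carbon steel: f(T) = +0.150·(T−10) [T≤10 °C] = -2.8050
  sulphur-dioxide contribution → 4.352 μm/a
  chloride contribution → 24.68 μm/a
  ⇒ r_corr(carbon steel) = 29.03 μm/a
ISO 9223 Table 2 (carbon steel): 25 < 29 ≤ 50 μm/a ⇒ C3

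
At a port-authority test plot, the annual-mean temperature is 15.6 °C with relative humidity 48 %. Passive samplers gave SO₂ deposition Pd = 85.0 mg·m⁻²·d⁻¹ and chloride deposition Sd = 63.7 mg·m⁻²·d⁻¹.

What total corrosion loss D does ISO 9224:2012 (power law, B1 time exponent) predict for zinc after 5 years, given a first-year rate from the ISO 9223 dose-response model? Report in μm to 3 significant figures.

zinc: temperature factor f = -0.071·(5.6) = -0.3976
  SO₂ term: 0.0129·85.0^0.44·exp(0.046·48-0.3976) = 0.5569
  Cl⁻ term: 0.0175·63.7^0.57·exp(0.008·48+0.085·15.6) = 1.033
  sum: 0.5569 + 1.033 → r_corr = 1.59 μm/a
ISO 9224: D(t) = r_corr · t^b with b = 0.813 (zinc, B1)
  D(5) = 1.59 × 5^0.813 = 1.59 × 3.701 = 5.883 μm

D(5) = 5.88 μm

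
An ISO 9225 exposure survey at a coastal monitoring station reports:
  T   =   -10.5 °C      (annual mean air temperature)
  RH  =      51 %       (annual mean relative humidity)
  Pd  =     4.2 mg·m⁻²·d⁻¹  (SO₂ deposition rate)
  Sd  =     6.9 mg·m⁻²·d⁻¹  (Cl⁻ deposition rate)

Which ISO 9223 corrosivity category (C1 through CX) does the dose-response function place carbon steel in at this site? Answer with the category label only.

C2

carbon steel: f(T) = +0.150·(T−10) [T≤10 °C] = -3.0750
  Pd branch = 1.77·Pd^0.52·e^(0.02·RH+f) = 0.4782 μm/a
  Sd branch = 0.102·Sd^0.62·e^(0.033·RH+0.04·T) = 1.195 μm/a
  r_corr = 0.4782 + 1.195 = 1.673 μm/a
ISO 9223 Table 2 (carbon steel): 1.3 < 1.67 ≤ 25 μm/a ⇒ C2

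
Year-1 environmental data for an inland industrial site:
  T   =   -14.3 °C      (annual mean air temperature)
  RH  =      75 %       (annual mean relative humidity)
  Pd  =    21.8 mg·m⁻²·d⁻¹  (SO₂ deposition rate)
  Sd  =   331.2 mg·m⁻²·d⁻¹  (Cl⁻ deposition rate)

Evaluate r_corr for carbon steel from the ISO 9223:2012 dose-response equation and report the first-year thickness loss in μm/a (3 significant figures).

carbon steel: temperature factor f = +0.150·(-24.3) = -3.6450
  Pd branch = 1.77·Pd^0.52·e^(0.02·RH+f) = 1.029 μm/a
  Cl⁻ term: 0.102·331.2^0.62·exp(0.033·75+0.04·-14.3) = 24.98
  r_corr = 1.029 + 24.98 = 26 μm/a

r_corr = 26.0 μm/a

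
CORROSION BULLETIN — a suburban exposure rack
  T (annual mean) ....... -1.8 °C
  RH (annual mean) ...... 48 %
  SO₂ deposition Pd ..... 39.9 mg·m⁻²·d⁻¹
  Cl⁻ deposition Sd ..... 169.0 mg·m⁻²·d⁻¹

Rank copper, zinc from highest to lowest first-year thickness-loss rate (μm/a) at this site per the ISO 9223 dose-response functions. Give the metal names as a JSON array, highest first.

copper: temperature factor f = +0.126·(-11.8) = -1.4868
  Pd branch = 0.0053·Pd^0.26·e^(0.059·RH+f) = 0.05306 μm/a
  Sd branch = 0.01025·Sd^0.27·e^(0.036·RH+0.049·T) = 0.2111 μm/a
  sum: 0.05306 + 0.2111 → r_corr = 0.2641 μm/a
zinc: T≤10 °C ⇒ hinge +0.038·(-1.8−10) = -0.4484
  Pd branch = 0.0129·Pd^0.44·e^(0.046·RH+f) = 0.3795 μm/a
  Cl⁻ term: 0.0175·169.0^0.57·exp(0.008·48+0.085·-1.8) = 0.4104
  r_corr = 0.3795 + 0.4104 = 0.7899 μm/a
Ordering by μm/a: zinc (0.79) > copper (0.264)

["zinc", "copper"]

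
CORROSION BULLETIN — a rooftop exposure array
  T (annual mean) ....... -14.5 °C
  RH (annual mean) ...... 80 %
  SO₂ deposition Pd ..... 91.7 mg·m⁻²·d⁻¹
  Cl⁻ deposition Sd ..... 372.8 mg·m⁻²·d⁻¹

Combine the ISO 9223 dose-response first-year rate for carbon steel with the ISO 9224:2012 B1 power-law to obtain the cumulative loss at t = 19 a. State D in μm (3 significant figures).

D(19) = 158 μm

carbon steel: temperature factor f = +0.150·(-24.5) = -3.6750
  sulphur-dioxide contribution → 2.329 μm/a
  chloride contribution → 31.45 μm/a
  ⇒ r_corr(carbon steel) = 33.78 μm/a
Power-law: D(19) = r_corr · 19^0.523
  D(19) = 33.78 × 19^0.523 = 33.78 × 4.664 = 157.5 μm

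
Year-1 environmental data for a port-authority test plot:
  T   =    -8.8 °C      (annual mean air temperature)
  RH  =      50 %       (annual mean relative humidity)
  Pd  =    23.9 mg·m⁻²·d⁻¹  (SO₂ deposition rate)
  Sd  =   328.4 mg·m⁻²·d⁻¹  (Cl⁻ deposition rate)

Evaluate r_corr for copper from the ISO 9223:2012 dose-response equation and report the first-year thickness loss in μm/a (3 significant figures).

r_corr = 0.214 μm/a

copper: f(T) = +0.126·(T−10) [T≤10 °C] = -2.3688
  SO₂ term: 0.0053·23.9^0.26·exp(0.059·50-2.3688) = 0.02163
  Cl⁻ term: 0.01025·328.4^0.27·exp(0.036·50+0.049·-8.8) = 0.1926
  sum: 0.02163 + 0.1926 → r_corr = 0.2142 μm/a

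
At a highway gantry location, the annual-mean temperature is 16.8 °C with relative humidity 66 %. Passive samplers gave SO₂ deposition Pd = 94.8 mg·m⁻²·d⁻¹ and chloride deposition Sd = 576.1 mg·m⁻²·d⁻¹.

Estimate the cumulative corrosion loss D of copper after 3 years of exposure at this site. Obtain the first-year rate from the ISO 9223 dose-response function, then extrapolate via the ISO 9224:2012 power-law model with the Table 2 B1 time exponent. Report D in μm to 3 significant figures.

copper: temperature factor f = -0.080·(6.8) = -0.5440
  Pd branch = 0.0053·Pd^0.26·e^(0.059·RH+f) = 0.4933 μm/a
  Cl⁻ term: 0.01025·576.1^0.27·exp(0.036·66+0.049·16.8) = 1.398
  sum: 0.4933 + 1.398 → r_corr = 1.891 μm/a
Power-law: D(3) = r_corr · 3^0.667
  D(3) = 1.891 × 3^0.667 = 1.891 × 2.081 = 3.935 μm

D(3) = 3.94 μm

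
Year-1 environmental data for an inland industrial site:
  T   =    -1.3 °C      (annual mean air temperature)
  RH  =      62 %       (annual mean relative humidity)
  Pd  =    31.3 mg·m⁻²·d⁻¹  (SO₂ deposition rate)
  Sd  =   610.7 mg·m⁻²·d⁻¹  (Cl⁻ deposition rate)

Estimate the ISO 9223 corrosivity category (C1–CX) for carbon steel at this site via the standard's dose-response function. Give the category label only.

C3

carbon steel: T≤10 °C ⇒ hinge +0.150·(-1.3−10) = -1.6950
  Pd branch = 1.77·Pd^0.52·e^(0.02·RH+f) = 6.731 μm/a
  Sd branch = 0.102·Sd^0.62·e^(0.033·RH+0.04·T) = 39.98 μm/a
  r_corr = 6.731 + 39.98 = 46.71 μm/a
Category bounds: 25…50 μm/a bracket r_corr ⇒ C3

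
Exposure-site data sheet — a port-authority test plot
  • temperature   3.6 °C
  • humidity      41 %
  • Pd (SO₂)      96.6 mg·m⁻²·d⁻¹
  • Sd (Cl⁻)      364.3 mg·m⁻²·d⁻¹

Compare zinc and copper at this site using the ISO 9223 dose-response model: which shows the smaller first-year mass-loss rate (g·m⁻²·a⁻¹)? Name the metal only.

zinc: f(T) = +0.038·(T−10) [T≤10 °C] = -0.2432
  sulphur-dioxide contribution → 0.4982 μm/a
  chloride contribution → 0.9515 μm/a
  total first-year rate 1.45 μm/a
  mass loss = 1.45 μm/a × 7.14 g/cm³ = 10.35 g·m⁻²·a⁻¹
copper: T≤10 °C ⇒ hinge +0.126·(3.6−10) = -0.8064
  sulphur-dioxide contribution → 0.08724 μm/a
  chloride contribution → 0.263 μm/a
  ⇒ r_corr(copper) = 0.3502 μm/a
  mass loss = 0.3502 μm/a × 8.96 g/cm³ = 3.138 g·m⁻²·a⁻¹
Ordering by g·m⁻²·a⁻¹: zinc (10.4) > copper (3.14)

copper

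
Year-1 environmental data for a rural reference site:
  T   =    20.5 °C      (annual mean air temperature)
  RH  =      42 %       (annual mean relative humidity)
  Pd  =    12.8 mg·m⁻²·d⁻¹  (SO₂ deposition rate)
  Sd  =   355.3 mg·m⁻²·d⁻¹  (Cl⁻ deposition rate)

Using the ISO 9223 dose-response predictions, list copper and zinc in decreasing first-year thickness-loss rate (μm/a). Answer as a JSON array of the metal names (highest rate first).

copper: f(T) = -0.080·(T−10) [T>10 °C] = -0.8400
  Pd branch = 0.0053·Pd^0.26·e^(0.059·RH+f) = 0.05291 μm/a
  Cl⁻ term: 0.01025·355.3^0.27·exp(0.036·42+0.049·20.5) = 0.6199
  r_corr = 0.05291 + 0.6199 = 0.6728 μm/a
zinc: T>10 °C ⇒ hinge -0.071·(20.5−10) = -0.7455
  SO₂ term: 0.0129·12.8^0.44·exp(0.046·42-0.7455) = 0.1297
  Cl⁻ term: 0.0175·355.3^0.57·exp(0.008·42+0.085·20.5) = 3.977
  r_corr = 0.1297 + 3.977 = 4.107 μm/a
Ordering by μm/a: zinc (4.11) > copper (0.673)

["zinc", "copper"]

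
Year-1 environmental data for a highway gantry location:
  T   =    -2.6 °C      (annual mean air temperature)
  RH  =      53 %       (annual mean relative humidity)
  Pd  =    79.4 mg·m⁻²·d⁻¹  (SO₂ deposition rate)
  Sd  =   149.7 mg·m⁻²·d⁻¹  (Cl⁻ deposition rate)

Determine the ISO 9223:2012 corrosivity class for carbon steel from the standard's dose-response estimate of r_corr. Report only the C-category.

carbon steel: temperature factor f = +0.150·(-12.6) = -1.8900
  SO₂ term: 1.77·79.4^0.52·exp(0.02·53-1.8900) = 7.506
  Cl⁻ term: 0.102·149.7^0.62·exp(0.033·53+0.04·-2.6) = 11.79
  sum: 7.506 + 11.79 → r_corr = 19.3 μm/a
Category bounds: 1.3…25 μm/a bracket r_corr ⇒ C2

C2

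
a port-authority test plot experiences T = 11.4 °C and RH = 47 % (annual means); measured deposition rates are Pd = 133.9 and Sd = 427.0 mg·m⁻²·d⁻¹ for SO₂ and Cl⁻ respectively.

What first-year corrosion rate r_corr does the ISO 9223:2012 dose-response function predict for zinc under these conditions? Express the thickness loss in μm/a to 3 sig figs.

zinc: f(T) = -0.071·(T−10) [T>10 °C] = -0.0994
  Pd branch = 0.0129·Pd^0.44·e^(0.046·RH+f) = 0.8753 μm/a
  Sd branch = 0.0175·Sd^0.57·e^(0.008·RH+0.085·T) = 2.121 μm/a
  sum: 0.8753 + 2.121 → r_corr = 2.996 μm/a

r_corr = 3.00 μm/a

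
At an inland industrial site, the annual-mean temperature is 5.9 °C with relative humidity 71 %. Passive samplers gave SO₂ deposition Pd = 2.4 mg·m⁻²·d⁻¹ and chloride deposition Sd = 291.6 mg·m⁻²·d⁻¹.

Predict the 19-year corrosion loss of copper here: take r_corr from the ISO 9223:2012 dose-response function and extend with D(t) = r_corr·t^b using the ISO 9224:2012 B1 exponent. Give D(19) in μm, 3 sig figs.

copper: T≤10 °C ⇒ hinge +0.126·(5.9−10) = -0.5166
  sulphur-dioxide contribution → 0.2618 μm/a
  chloride contribution → 0.8163 μm/a
  total first-year rate 1.078 μm/a
Power-law: D(19) = r_corr · 19^0.667
  D(19) = 1.078 × 19^0.667 = 1.078 × 7.127 = 7.684 μm

D(19) = 7.68 μm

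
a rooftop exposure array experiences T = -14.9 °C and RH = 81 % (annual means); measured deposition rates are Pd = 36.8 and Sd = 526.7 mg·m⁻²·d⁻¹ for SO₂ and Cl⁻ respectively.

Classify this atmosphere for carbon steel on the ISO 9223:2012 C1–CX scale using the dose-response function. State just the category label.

C3

carbon steel: f(T) = +0.150·(T−10) [T≤10 °C] = -3.7350
  sulphur-dioxide contribution → 1.392 μm/a
  chloride contribution → 39.63 μm/a
  ⇒ r_corr(carbon steel) = 41.02 μm/a
ISO 9223 Table 2 (carbon steel): 25 < 41 ≤ 50 μm/a ⇒ C3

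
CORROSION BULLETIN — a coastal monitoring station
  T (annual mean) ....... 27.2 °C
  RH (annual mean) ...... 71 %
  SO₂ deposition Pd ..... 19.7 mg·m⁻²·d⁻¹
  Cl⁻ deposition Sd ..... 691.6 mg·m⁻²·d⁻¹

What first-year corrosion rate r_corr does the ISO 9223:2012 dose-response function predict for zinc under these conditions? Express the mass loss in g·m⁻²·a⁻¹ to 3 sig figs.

r_corr = 95.2 g·m⁻²·a⁻¹

zinc: f(T) = -0.071·(T−10) [T>10 °C] = -1.2212
  Pd branch = 0.0129·Pd^0.44·e^(0.046·RH+f) = 0.37 μm/a
  Sd branch = 0.0175·Sd^0.57·e^(0.008·RH+0.085·T) = 12.96 μm/a
  r_corr = 0.37 + 12.96 = 13.33 μm/a
Convert to mass loss: 13.33 μm/a × 7.14 g/cm³ = 95.16 g·m⁻²·a⁻¹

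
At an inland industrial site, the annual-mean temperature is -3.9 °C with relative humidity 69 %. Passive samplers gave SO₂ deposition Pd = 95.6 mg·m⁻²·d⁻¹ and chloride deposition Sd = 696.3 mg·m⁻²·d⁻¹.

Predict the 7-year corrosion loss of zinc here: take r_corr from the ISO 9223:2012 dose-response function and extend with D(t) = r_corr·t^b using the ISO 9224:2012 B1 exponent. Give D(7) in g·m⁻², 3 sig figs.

zinc: temperature factor f = +0.038·(-13.9) = -0.5282
  SO₂ term: 0.0129·95.6^0.44·exp(0.046·69-0.5282) = 1.352
  Cl⁻ term: 0.0175·696.3^0.57·exp(0.008·69+0.085·-3.9) = 0.9103
  sum: 1.352 + 0.9103 → r_corr = 2.263 μm/a
Power-law: D(7) = r_corr · 7^0.813
  D(7) = 2.263 × 7^0.813 = 2.263 × 4.865 = 11.01 μm
  Mass loss = 11.01 μm × 7.14 g/cm³ = 78.59 g·m⁻²

D(7) = 78.6 g·m⁻²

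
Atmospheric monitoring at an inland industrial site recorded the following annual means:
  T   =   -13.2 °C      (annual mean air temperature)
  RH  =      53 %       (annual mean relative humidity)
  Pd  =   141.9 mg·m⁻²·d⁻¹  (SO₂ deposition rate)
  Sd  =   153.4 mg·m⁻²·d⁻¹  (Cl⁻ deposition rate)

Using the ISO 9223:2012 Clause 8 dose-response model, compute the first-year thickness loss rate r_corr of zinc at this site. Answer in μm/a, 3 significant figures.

zinc: T≤10 °C ⇒ hinge +0.038·(-13.2−10) = -0.8816
  Pd branch = 0.0129·Pd^0.44·e^(0.046·RH+f) = 0.5412 μm/a
  Cl⁻ term: 0.0175·153.4^0.57·exp(0.008·53+0.085·-13.2) = 0.1534
  sum: 0.5412 + 0.1534 → r_corr = 0.6946 μm/a

r_corr = 0.695 μm/a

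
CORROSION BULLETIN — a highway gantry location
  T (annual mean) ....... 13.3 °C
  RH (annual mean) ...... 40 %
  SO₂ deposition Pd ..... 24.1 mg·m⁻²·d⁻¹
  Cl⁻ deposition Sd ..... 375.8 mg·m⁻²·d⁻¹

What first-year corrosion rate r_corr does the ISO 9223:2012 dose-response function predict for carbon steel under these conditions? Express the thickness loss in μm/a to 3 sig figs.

carbon steel: temperature factor f = -0.054·(3.3) = -0.1782
  SO₂ term: 1.77·24.1^0.52·exp(0.02·40-0.1782) = 17.25
  Cl⁻ term: 0.102·375.8^0.62·exp(0.033·40+0.04·13.3) = 25.67
  r_corr = 17.25 + 25.67 = 42.91 μm/a

r_corr = 42.9 μm/a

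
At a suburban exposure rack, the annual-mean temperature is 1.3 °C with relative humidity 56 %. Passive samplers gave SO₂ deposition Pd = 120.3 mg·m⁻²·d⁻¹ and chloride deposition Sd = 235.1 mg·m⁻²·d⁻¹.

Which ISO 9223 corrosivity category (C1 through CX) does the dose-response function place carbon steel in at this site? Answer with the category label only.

carbon steel: T≤10 °C ⇒ hinge +0.150·(1.3−10) = -1.3050
  sulphur-dioxide contribution → 17.76 μm/a
  chloride contribution → 20.13 μm/a
  total first-year rate 37.89 μm/a
ISO 9223 Table 2 (carbon steel): 25 < 37.9 ≤ 50 μm/a ⇒ C3

C3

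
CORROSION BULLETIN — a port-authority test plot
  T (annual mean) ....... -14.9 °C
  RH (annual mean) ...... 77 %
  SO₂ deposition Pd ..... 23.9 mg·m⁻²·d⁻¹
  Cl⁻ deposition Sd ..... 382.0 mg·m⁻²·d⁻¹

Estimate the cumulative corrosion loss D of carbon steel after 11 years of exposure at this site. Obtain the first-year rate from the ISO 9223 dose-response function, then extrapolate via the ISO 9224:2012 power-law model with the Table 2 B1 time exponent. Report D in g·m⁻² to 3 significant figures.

carbon steel: temperature factor f = +0.150·(-24.9) = -3.7350
  Pd branch = 1.77·Pd^0.52·e^(0.02·RH+f) = 1.027 μm/a
  Sd branch = 0.102·Sd^0.62·e^(0.033·RH+0.04·T) = 28.46 μm/a
  sum: 1.027 + 28.46 → r_corr = 29.48 μm/a
Long-term exponent b (ISO 9224 Table 2, B1) = 0.523
  D(11) = 29.48 × 11^0.523 = 29.48 × 3.505 = 103.3 μm
  Mass loss = 103.3 μm × 7.85 g/cm³ = 811.1 g·m⁻²

D(11) = 811 g·m⁻²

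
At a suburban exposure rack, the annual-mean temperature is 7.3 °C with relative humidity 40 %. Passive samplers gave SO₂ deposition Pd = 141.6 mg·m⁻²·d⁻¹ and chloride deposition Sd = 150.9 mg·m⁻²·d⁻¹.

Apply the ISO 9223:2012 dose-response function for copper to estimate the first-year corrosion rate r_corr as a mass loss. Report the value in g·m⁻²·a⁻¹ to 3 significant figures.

copper: temperature factor f = +0.126·(-2.7) = -0.3402
  sulphur-dioxide contribution → 0.1448 μm/a
  chloride contribution → 0.2397 μm/a
  ⇒ r_corr(copper) = 0.3845 μm/a
Convert to mass loss: 0.3845 μm/a × 8.96 g/cm³ = 3.445 g·m⁻²·a⁻¹

r_corr = 3.45 g·m⁻²·a⁻¹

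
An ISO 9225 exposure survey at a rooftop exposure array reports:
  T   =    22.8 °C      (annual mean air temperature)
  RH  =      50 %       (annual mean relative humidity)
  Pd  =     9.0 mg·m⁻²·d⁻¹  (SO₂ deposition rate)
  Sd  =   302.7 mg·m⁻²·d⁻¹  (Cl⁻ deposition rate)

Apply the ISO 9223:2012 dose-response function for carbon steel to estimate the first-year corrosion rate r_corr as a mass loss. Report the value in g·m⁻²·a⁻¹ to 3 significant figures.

r_corr = 418 g·m⁻²·a⁻¹

carbon steel: temperature factor f = -0.054·(12.8) = -0.6912
  sulphur-dioxide contribution → 7.556 μm/a
  chloride contribution → 45.66 μm/a
  ⇒ r_corr(carbon steel) = 53.21 μm/a
Convert to mass loss: 53.21 μm/a × 7.85 g/cm³ = 417.7 g·m⁻²·a⁻¹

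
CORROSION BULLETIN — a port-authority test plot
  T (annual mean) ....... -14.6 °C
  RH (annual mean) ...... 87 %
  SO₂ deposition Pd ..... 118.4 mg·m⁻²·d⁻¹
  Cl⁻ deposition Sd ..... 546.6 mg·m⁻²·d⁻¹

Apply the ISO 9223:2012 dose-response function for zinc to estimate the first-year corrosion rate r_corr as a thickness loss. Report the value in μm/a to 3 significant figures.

r_corr = 2.63 μm/a

zinc: f(T) = +0.038·(T−10) [T≤10 °C] = -0.9348
  Pd branch = 0.0129·Pd^0.44·e^(0.046·RH+f) = 2.264 μm/a
  Cl⁻ term: 0.0175·546.6^0.57·exp(0.008·87+0.085·-14.6) = 0.3688
  sum: 2.264 + 0.3688 → r_corr = 2.633 μm/a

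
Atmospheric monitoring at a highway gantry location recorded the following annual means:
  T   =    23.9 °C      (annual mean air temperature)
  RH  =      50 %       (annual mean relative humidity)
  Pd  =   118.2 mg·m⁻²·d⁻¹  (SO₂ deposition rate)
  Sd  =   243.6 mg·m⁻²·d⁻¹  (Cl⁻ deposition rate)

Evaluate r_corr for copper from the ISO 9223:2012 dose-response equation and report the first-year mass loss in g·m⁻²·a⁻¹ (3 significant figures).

r_corr = 8.93 g·m⁻²·a⁻¹

copper: temperature factor f = -0.080·(13.9) = -1.1120
  Pd branch = 0.0053·Pd^0.26·e^(0.059·RH+f) = 0.1152 μm/a
  Cl⁻ term: 0.01025·243.6^0.27·exp(0.036·50+0.049·23.9) = 0.882
  sum: 0.1152 + 0.882 → r_corr = 0.9972 μm/a
Convert to mass loss: 0.9972 μm/a × 8.96 g/cm³ = 8.935 g·m⁻²·a⁻¹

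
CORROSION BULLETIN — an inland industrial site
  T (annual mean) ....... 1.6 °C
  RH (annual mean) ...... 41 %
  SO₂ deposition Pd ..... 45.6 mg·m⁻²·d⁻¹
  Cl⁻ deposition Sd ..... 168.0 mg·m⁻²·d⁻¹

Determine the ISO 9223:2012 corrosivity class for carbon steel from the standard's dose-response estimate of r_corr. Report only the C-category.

C2

carbon steel: T≤10 °C ⇒ hinge +0.150·(1.6−10) = -1.2600
  SO₂ term: 1.77·45.6^0.52·exp(0.02·41-1.2600) = 8.309
  Sd branch = 0.102·Sd^0.62·e^(0.033·RH+0.04·T) = 10.09 μm/a
  r_corr = 8.309 + 10.09 = 18.39 μm/a
18.4 μm/a falls in (1.3, 25] for carbon steel → category C2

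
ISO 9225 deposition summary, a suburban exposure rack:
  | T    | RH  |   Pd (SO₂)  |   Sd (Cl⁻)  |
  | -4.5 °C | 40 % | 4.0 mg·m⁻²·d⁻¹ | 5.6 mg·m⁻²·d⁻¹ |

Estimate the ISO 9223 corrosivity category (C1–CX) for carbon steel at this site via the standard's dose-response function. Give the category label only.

C2

carbon steel: f(T) = +0.150·(T−10) [T≤10 °C] = -2.1750
  Pd branch = 1.77·Pd^0.52·e^(0.02·RH+f) = 0.9202 μm/a
  Sd branch = 0.102·Sd^0.62·e^(0.033·RH+0.04·T) = 0.9281 μm/a
  sum: 0.9202 + 0.9281 → r_corr = 1.848 μm/a
ISO 9223 Table 2 (carbon steel): 1.3 < 1.85 ≤ 25 μm/a ⇒ C2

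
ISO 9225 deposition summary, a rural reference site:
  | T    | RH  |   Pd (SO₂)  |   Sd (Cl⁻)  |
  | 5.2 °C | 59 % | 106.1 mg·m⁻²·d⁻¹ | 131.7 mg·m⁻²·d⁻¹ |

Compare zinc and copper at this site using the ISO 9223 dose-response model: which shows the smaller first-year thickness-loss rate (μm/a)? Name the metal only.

copper

zinc: f(T) = +0.038·(T−10) [T≤10 °C] = -0.1824
  sulphur-dioxide contribution → 1.263 μm/a
  chloride contribution → 0.7049 μm/a
  total first-year rate 1.968 μm/a
copper: T≤10 °C ⇒ hinge +0.126·(5.2−10) = -0.6048
  sulphur-dioxide contribution → 0.3163 μm/a
  chloride contribution → 0.4132 μm/a
  total first-year rate 0.7294 μm/a
Ordering by μm/a: zinc (1.97) > copper (0.729)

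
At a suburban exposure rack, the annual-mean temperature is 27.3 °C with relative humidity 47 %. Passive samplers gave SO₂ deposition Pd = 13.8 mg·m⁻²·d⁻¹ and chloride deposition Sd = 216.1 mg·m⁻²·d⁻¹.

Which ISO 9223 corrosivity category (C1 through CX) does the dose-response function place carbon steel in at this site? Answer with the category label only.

C3

carbon steel: temperature factor f = -0.054·(17.3) = -0.9342
  sulphur-dioxide contribution → 6.97 μm/a
  chloride contribution → 40.17 μm/a
  ⇒ r_corr(carbon steel) = 47.14 μm/a
Category bounds: 25…50 μm/a bracket r_corr ⇒ C3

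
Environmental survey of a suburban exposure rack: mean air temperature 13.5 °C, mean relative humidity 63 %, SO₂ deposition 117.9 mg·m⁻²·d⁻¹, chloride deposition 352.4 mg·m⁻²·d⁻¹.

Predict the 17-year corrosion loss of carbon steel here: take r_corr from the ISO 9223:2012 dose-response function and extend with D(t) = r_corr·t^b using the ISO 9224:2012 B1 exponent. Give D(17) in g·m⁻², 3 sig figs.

carbon steel: f(T) = -0.054·(T−10) [T>10 °C] = -0.1890
  SO₂ term: 1.77·117.9^0.52·exp(0.02·63-0.1890) = 61.7
  Sd branch = 0.102·Sd^0.62·e^(0.033·RH+0.04·T) = 53.11 μm/a
  sum: 61.7 + 53.11 → r_corr = 114.8 μm/a
Long-term exponent b (ISO 9224 Table 2, B1) = 0.523
  D(17) = 114.8 × 17^0.523 = 114.8 × 4.401 = 505.3 μm
  Mass loss = 505.3 μm × 7.85 g/cm³ = 3966 g·m⁻²

D(17) = 3.97e+03 g·m⁻²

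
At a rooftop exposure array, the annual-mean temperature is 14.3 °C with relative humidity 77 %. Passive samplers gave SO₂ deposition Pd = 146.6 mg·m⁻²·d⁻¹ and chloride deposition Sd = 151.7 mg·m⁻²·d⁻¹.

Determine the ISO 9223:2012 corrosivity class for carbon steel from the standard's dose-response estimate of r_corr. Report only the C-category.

C5

carbon steel: temperature factor f = -0.054·(4.3) = -0.2322
  Pd branch = 1.77·Pd^0.52·e^(0.02·RH+f) = 87.57 μm/a
  Cl⁻ term: 0.102·151.7^0.62·exp(0.033·77+0.04·14.3) = 51.61
  r_corr = 87.57 + 51.61 = 139.2 μm/a
139 μm/a falls in (80, 200] for carbon steel → category C5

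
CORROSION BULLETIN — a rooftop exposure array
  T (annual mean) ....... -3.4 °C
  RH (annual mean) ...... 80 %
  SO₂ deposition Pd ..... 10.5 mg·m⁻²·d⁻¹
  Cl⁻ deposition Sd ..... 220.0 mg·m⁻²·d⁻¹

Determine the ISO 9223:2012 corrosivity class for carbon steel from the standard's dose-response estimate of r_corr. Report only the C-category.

C3

carbon steel: T≤10 °C ⇒ hinge +0.150·(-3.4−10) = -2.0100
  Pd branch = 1.77·Pd^0.52·e^(0.02·RH+f) = 3.99 μm/a
  Sd branch = 0.102·Sd^0.62·e^(0.033·RH+0.04·T) = 35.35 μm/a
  r_corr = 3.99 + 35.35 = 39.34 μm/a
ISO 9223 Table 2 (carbon steel): 25 < 39.3 ≤ 50 μm/a ⇒ C3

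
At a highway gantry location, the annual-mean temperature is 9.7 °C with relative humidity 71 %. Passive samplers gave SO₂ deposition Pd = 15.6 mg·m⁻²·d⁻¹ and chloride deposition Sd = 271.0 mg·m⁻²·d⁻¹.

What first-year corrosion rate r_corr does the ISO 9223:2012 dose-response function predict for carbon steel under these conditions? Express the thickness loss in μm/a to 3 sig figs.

carbon steel: temperature factor f = +0.150·(-0.3) = -0.0450
  sulphur-dioxide contribution → 29.21 μm/a
  chloride contribution → 50.48 μm/a
  ⇒ r_corr(carbon steel) = 79.69 μm/a

r_corr = 79.7 μm/a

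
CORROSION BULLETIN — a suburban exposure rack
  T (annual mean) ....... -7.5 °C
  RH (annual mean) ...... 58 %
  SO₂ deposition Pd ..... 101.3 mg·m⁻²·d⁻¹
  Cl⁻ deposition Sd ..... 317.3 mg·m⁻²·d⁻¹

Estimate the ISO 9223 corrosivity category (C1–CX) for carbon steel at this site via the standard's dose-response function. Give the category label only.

C2

carbon steel: T≤10 °C ⇒ hinge +0.150·(-7.5−10) = -2.6250
  Pd branch = 1.77·Pd^0.52·e^(0.02·RH+f) = 4.515 μm/a
  Cl⁻ term: 0.102·317.3^0.62·exp(0.033·58+0.04·-7.5) = 18.22
  sum: 4.515 + 18.22 → r_corr = 22.73 μm/a
22.7 μm/a falls in (1.3, 25] for carbon steel → category C2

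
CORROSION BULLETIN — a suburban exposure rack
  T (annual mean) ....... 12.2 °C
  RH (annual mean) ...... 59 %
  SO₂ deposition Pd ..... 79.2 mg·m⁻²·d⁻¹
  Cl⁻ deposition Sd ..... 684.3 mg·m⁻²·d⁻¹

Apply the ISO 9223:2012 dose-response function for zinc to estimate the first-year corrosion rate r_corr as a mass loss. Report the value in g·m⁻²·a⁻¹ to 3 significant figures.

zinc: T>10 °C ⇒ hinge -0.071·(12.2−10) = -0.1562
  Pd branch = 0.0129·Pd^0.44·e^(0.046·RH+f) = 1.14 μm/a
  Cl⁻ term: 0.0175·684.3^0.57·exp(0.008·59+0.085·12.2) = 3.269
  sum: 1.14 + 3.269 → r_corr = 4.409 μm/a
Convert to mass loss: 4.409 μm/a × 7.14 g/cm³ = 31.48 g·m⁻²·a⁻¹

r_corr = 31.5 g·m⁻²·a⁻¹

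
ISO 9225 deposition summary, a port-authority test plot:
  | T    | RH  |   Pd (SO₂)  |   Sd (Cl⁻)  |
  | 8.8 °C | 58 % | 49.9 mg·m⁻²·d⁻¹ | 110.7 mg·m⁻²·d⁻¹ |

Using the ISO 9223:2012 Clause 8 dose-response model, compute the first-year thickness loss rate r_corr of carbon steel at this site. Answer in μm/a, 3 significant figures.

carbon steel: temperature factor f = +0.150·(-1.2) = -0.1800
  SO₂ term: 1.77·49.9^0.52·exp(0.02·58-0.1800) = 36.02
  Sd branch = 0.102·Sd^0.62·e^(0.033·RH+0.04·T) = 18.2 μm/a
  r_corr = 36.02 + 18.2 = 54.22 μm/a

r_corr = 54.2 μm/a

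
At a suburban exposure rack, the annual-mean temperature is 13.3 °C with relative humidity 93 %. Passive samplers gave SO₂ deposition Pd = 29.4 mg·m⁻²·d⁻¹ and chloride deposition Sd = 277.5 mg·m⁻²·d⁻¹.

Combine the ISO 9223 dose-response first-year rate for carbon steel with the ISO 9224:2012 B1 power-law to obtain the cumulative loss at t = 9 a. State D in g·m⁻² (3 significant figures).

D(9) = 4.40e+03 g·m⁻²

carbon steel: T>10 °C ⇒ hinge -0.054·(13.3−10) = -0.1782
  sulphur-dioxide contribution → 55.2 μm/a
  chloride contribution → 122.3 μm/a
  ⇒ r_corr(carbon steel) = 177.5 μm/a
Long-term exponent b (ISO 9224 Table 2, B1) = 0.523
  D(9) = 177.5 × 9^0.523 = 177.5 × 3.156 = 560 μm
  Mass loss = 560 μm × 7.85 g/cm³ = 4396 g·m⁻²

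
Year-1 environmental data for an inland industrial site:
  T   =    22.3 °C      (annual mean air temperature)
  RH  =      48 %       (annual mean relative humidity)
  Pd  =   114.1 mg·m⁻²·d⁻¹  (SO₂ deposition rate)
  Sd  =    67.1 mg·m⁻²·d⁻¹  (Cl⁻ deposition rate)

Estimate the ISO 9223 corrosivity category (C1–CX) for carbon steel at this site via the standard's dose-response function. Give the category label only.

C3

carbon steel: temperature factor f = -0.054·(12.3) = -0.6642
  Pd branch = 1.77·Pd^0.52·e^(0.02·RH+f) = 27.94 μm/a
  Sd branch = 0.102·Sd^0.62·e^(0.033·RH+0.04·T) = 16.46 μm/a
  r_corr = 27.94 + 16.46 = 44.4 μm/a
Category bounds: 25…50 μm/a bracket r_corr ⇒ C3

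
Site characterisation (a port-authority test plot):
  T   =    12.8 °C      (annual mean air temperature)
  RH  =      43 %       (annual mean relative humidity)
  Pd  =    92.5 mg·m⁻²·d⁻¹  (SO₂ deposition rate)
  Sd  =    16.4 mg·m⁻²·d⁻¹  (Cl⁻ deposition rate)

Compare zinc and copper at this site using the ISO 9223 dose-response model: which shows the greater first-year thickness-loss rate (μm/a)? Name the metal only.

zinc: temperature factor f = -0.071·(2.8) = -0.1988
  sulphur-dioxide contribution → 0.5603 μm/a
  chloride contribution → 0.3609 μm/a
  ⇒ r_corr(zinc) = 0.9212 μm/a
copper: f(T) = -0.080·(T−10) [T>10 °C] = -0.2240
  sulphur-dioxide contribution → 0.1738 μm/a
  chloride contribution → 0.192 μm/a
  ⇒ r_corr(copper) = 0.3658 μm/a
Ordering by μm/a: zinc (0.921) > copper (0.366)

zinc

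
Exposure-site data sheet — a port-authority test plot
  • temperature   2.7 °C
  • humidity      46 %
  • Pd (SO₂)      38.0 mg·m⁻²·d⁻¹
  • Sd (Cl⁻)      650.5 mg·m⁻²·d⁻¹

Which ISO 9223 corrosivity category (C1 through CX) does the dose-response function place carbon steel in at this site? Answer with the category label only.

carbon steel: temperature factor f = +0.150·(-7.3) = -1.0950
  sulphur-dioxide contribution → 9.851 μm/a
  chloride contribution → 28.77 μm/a
  total first-year rate 38.62 μm/a
38.6 μm/a falls in (25, 50] for carbon steel → category C3

C3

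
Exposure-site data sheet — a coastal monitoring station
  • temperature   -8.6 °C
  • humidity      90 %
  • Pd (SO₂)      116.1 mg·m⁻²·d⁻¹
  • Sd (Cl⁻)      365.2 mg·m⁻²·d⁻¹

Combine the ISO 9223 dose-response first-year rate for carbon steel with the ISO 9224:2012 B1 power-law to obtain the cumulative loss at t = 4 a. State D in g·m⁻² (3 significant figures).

carbon steel: T≤10 °C ⇒ hinge +0.150·(-8.6−10) = -2.7900
  Pd branch = 1.77·Pd^0.52·e^(0.02·RH+f) = 7.794 μm/a
  Cl⁻ term: 0.102·365.2^0.62·exp(0.033·90+0.04·-8.6) = 54.68
  r_corr = 7.794 + 54.68 = 62.47 μm/a
Power-law: D(4) = r_corr · 4^0.523
  D(4) = 62.47 × 4^0.523 = 62.47 × 2.065 = 129 μm
  Mass loss = 129 μm × 7.85 g/cm³ = 1013 g·m⁻²

D(4) = 1.01e+03 g·m⁻²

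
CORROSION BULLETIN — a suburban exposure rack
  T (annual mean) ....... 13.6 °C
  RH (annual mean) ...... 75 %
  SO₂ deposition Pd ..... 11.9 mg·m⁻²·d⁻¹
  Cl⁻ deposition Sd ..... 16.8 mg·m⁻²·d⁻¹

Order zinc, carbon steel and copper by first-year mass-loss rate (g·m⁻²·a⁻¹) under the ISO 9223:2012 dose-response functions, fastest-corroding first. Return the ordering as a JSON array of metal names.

["carbon steel", "copper", "zinc"]

zinc: T>10 °C ⇒ hinge -0.071·(13.6−10) = -0.2556
  Pd branch = 0.0129·Pd^0.44·e^(0.046·RH+f) = 0.9357 μm/a
  Cl⁻ term: 0.0175·16.8^0.57·exp(0.008·75+0.085·13.6) = 0.5059
  sum: 0.9357 + 0.5059 → r_corr = 1.442 μm/a
  mass loss = 1.442 μm/a × 7.14 g/cm³ = 10.29 g·m⁻²·a⁻¹
carbon steel: T>10 °C ⇒ hinge -0.054·(13.6−10) = -0.1944
  SO₂ term: 1.77·11.9^0.52·exp(0.02·75-0.1944) = 23.67
  Cl⁻ term: 0.102·16.8^0.62·exp(0.033·75+0.04·13.6) = 12.01
  r_corr = 23.67 + 12.01 = 35.68 μm/a
  mass loss = 35.68 μm/a × 7.85 g/cm³ = 280.1 g·m⁻²·a⁻¹
copper: T>10 °C ⇒ hinge -0.080·(13.6−10) = -0.2880
  Pd branch = 0.0053·Pd^0.26·e^(0.059·RH+f) = 0.6318 μm/a
  Cl⁻ term: 0.01025·16.8^0.27·exp(0.036·75+0.049·13.6) = 0.6362
  r_corr = 0.6318 + 0.6362 = 1.268 μm/a
  mass loss = 1.268 μm/a × 8.96 g/cm³ = 11.36 g·m⁻²·a⁻¹
Ordering by g·m⁻²·a⁻¹: carbon steel (280) > copper (11.4) > zinc (10.3)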